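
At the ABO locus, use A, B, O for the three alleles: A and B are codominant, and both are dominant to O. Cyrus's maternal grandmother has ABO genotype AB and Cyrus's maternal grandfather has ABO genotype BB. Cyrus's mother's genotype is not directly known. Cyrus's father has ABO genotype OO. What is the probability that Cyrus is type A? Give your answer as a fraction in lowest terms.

1/4

Cyrus's mother's ABO genotype from AB × BB: 1/2 AB, 1/2 BB.
Crossing each possibility with the father OO and summing P(type A): 1/2·1/2 + 1/2·0 = 1/4.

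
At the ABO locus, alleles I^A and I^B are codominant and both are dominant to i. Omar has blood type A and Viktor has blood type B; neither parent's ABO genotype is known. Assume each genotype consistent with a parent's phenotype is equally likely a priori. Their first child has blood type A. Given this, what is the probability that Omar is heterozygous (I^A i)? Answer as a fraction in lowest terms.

Possible genotypes: Omar ∈ {I^A I^A, I^A i}; Viktor ∈ {I^B I^B, I^B i}.
Weight each parental genotype pair by prior × P(type-A child):
  I^A I^A × I^B i: posterior weight 2/3.
  I^A i × I^B i: posterior weight 1/3.
Sum the posterior weight over pairs where Omar is I^A i: 1/3.

1/3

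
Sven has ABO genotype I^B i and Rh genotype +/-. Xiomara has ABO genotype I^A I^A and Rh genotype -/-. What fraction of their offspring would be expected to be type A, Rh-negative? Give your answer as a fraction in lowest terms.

ABO cross I^B i × I^A I^A → offspring phenotypes: 1/2 A, 1/2 AB.
Rh cross +/- × -/- → 1/2 Rh+, 1/2 Rh-.
Independent loci: P(type A, Rh-negative) = 1/2 × 1/2 = 1/4.

1/4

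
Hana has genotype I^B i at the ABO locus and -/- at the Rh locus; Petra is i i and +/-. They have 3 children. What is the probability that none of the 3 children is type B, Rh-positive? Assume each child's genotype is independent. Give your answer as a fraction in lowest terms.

27/64

ABO cross I^B i × i i → 1/2 O, 1/2 B.
Rh cross -/- × +/- → 1/2 Rh+, 1/2 Rh-; so P(type B, Rh-positive) = 1/2 × 1/2 = 1/4 per child.
P(not type B, Rh-positive) = 3/4 for one child; (3/4)^3 = 27/64.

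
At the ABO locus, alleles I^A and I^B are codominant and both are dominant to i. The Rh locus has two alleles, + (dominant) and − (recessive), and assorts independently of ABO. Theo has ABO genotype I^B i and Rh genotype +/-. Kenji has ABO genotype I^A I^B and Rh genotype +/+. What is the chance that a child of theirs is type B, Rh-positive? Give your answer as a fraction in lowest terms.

ABO cross I^B i × I^A I^B → offspring phenotypes: 1/4 A, 1/2 B, 1/4 AB.
Rh cross +/- × +/+ → 1 Rh+.
Independent loci: P(type B, Rh-positive) = 1/2 × 1 = 1/2.

1/2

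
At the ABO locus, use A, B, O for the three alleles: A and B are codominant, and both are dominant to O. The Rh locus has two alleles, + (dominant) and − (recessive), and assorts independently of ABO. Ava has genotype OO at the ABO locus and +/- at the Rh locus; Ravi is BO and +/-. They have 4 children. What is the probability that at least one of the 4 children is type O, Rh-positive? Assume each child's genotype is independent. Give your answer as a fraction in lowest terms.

3471/4096

ABO cross OO × BO → 1/2 O, 1/2 B.
Rh cross +/- × +/- → 3/4 Rh+, 1/4 Rh-; so P(type O, Rh-positive) = 1/2 × 3/4 = 3/8 per child.
P(none) = (5/8)^4 = 625/4096; P(at least one) = 1 − 625/4096 = 3471/4096.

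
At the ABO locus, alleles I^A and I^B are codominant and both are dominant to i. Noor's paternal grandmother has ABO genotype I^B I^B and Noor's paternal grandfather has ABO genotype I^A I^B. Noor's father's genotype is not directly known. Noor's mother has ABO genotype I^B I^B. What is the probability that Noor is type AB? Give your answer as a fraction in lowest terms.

Noor's father's ABO genotype from I^B I^B × I^A I^B: 1/2 I^A I^B, 1/2 I^B I^B.
Crossing each possibility with the mother I^B I^B and summing P(type AB): 1/2·1/2 + 1/2·0 = 1/4.

1/4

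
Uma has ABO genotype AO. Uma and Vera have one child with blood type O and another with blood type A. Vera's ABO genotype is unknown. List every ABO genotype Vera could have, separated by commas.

For each candidate genotype of Vera, check whether crossing it with AO can produce every observed child phenotype.
  AA → possible child types {A} ✗
  AB → possible child types {A, B, AB} ✗
  AO → possible child types {O, A} ✓
  BB → possible child types {B, AB} ✗
  BO → possible child types {O, A, B, AB} ✓
  OO → possible child types {O, A} ✓

AO, BO, OO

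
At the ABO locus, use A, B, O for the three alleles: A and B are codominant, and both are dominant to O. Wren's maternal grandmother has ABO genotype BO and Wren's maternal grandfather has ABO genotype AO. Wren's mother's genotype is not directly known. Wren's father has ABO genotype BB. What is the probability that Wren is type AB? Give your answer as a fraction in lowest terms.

Wren's mother's ABO genotype from BO × AO: 1/4 AB, 1/4 AO, 1/4 BO, 1/4 OO.
Crossing each possibility with the father BB and summing P(type AB): 1/4·1/2 + 1/4·1/2 + 1/4·0 + 1/4·0 = 1/4.

1/4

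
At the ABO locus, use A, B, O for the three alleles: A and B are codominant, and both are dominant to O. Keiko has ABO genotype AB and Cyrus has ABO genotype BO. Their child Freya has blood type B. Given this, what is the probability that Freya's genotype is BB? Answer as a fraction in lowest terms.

Cross AB × BO → 1/4 AB, 1/4 AO, 1/4 BB, 1/4 BO.
Type-B genotypes among offspring: BB (1/4), BO (1/4); total 1/2.
P(BB | type B) = (1/4) / (1/2) = 1/2.

1/2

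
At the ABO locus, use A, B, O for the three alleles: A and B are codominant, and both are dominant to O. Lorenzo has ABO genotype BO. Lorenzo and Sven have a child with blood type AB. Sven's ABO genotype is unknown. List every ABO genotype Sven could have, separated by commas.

AA, AB, AO

For each candidate genotype of Sven, check whether crossing it with BO can produce every observed child phenotype.
  AA → possible child types {A, AB} ✓
  AB → possible child types {A, B, AB} ✓
  AO → possible child types {O, A, B, AB} ✓
  BB → possible child types {B} ✗
  BO → possible child types {O, B} ✗
  OO → possible child types {O, B} ✗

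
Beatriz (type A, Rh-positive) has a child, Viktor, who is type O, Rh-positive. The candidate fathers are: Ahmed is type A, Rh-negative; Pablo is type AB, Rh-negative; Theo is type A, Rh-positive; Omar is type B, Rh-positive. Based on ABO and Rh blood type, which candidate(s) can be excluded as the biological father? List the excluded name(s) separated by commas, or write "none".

A candidate is excluded only if no genotype consistent with his phenotype could produce a type O, Rh-positive child with a type A, Rh-positive mother.
Pablo (type AB, Rh-): no genotype consistent with that phenotype can produce a type-O Rh+ child with a type-A mother.

Pablo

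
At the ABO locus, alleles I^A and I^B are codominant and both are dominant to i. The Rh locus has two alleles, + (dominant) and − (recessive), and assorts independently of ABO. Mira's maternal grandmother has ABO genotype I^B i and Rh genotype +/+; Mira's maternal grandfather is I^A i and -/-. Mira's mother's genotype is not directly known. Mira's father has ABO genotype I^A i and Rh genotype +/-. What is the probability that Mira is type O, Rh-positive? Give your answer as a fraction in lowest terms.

Mira's mother's ABO genotype from I^B i × I^A i: 1/4 I^A I^B, 1/4 I^A i, 1/4 I^B i, 1/4 i i.
Crossing each possibility with the father I^A i and summing P(type O): 1/4·0 + 1/4·1/4 + 1/4·1/4 + 1/4·1/2 = 1/4.
Similarly for Rh via the mother's Rh distribution: P(Rh+) = 3/4.
Independent loci: 1/4 × 3/4 = 3/16.

3/16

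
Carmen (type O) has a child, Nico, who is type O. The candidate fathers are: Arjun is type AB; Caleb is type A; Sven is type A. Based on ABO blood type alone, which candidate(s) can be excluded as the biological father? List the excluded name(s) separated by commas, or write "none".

A candidate is excluded only if no genotype consistent with his phenotype could produce a type O child with a type O mother.
Arjun (type AB): no genotype consistent with that phenotype can produce a type-O child with a type-O mother.

Arjun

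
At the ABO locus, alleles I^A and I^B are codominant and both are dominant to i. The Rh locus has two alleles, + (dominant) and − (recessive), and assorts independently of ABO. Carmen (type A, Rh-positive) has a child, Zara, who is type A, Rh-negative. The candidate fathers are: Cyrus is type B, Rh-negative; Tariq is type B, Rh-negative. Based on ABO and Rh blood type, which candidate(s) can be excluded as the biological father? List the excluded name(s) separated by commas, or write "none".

none

A candidate is excluded only if no genotype consistent with his phenotype could produce a type A, Rh-negative child with a type A, Rh-positive mother.
Every candidate has at least one consistent genotype combination, so none can be excluded.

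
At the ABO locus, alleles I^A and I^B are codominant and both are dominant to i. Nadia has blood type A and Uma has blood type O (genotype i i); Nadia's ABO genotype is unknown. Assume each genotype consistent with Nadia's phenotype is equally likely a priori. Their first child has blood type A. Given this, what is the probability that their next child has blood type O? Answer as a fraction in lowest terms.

Possible genotypes: Nadia ∈ {I^A I^A, I^A i}; Uma ∈ {i i}.
Weight each parental genotype pair by prior × P(type-A child):
  I^A I^A × i i: posterior weight 2/3; P(next child type O) = 0.
  I^A i × i i: posterior weight 1/3; P(next child type O) = 1/2.
Weighted sum = 1/6.

1/6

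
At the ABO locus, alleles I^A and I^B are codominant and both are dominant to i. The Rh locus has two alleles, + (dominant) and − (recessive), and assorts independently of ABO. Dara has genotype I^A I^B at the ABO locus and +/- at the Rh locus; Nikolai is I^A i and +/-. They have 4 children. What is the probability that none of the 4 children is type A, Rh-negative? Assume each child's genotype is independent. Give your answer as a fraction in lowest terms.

ABO cross I^A I^B × I^A i → 1/2 A, 1/4 B, 1/4 AB.
Rh cross +/- × +/- → 3/4 Rh+, 1/4 Rh-; so P(type A, Rh-negative) = 1/2 × 1/4 = 1/8 per child.
P(not type A, Rh-negative) = 7/8 for one child; (7/8)^4 = 2401/4096.

2401/4096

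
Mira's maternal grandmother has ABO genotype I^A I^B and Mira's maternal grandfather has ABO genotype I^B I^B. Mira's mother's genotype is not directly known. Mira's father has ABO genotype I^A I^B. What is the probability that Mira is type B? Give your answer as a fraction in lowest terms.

3/8

Mira's mother's ABO genotype from I^A I^B × I^B I^B: 1/2 I^A I^B, 1/2 I^B I^B.
Crossing each possibility with the father I^A I^B and summing P(type B): 1/2·1/4 + 1/2·1/2 = 3/8.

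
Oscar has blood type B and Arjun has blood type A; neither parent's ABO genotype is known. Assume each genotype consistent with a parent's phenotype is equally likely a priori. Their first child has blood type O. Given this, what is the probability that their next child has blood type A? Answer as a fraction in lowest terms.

Possible genotypes: Oscar ∈ {BB, BO}; Arjun ∈ {AA, AO}.
Weight each parental genotype pair by prior × P(type-O child):
  BO × AO: posterior weight 1; P(next child type A) = 1/4.
Weighted sum = 1/4.

1/4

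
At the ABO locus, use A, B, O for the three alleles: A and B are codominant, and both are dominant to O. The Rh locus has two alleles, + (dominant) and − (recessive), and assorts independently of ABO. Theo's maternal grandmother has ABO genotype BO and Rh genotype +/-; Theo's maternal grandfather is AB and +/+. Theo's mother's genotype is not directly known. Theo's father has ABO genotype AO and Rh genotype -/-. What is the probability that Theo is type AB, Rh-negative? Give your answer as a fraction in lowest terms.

Theo's mother's ABO genotype from BO × AB: 1/4 AB, 1/4 AO, 1/4 BB, 1/4 BO.
Crossing each possibility with the father AO and summing P(type AB): 1/4·1/4 + 1/4·0 + 1/4·1/2 + 1/4·1/4 = 1/4.
Similarly for Rh via the mother's Rh distribution: P(Rh-) = 1/4.
Independent loci: 1/4 × 1/4 = 1/16.

1/16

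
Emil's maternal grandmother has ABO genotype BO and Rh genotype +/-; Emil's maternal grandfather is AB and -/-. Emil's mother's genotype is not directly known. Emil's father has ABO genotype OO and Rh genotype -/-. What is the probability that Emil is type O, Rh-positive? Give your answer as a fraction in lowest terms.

1/16

Emil's mother's ABO genotype from BO × AB: 1/4 AB, 1/4 AO, 1/4 BB, 1/4 BO.
Crossing each possibility with the father OO and summing P(type O): 1/4·0 + 1/4·1/2 + 1/4·0 + 1/4·1/2 = 1/4.
Similarly for Rh via the mother's Rh distribution: P(Rh+) = 1/4.
Independent loci: 1/4 × 1/4 = 1/16.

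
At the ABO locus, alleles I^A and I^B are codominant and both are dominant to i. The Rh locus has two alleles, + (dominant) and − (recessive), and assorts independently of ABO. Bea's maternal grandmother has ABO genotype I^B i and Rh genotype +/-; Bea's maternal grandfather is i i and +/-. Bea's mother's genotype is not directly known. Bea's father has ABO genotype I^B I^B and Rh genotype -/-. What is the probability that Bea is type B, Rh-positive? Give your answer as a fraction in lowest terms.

Bea's mother's ABO genotype from I^B i × i i: 1/2 I^B i, 1/2 i i.
Crossing each possibility with the father I^B I^B and summing P(type B): 1/2·1 + 1/2·1 = 1.
Similarly for Rh via the mother's Rh distribution: P(Rh+) = 1/2.
Independent loci: 1 × 1/2 = 1/2.

1/2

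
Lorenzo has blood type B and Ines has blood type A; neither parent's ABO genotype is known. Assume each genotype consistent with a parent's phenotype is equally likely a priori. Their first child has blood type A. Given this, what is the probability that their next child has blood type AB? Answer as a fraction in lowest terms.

5/12

Possible genotypes: Lorenzo ∈ {I^B I^B, I^B i}; Ines ∈ {I^A I^A, I^A i}.
Weight each parental genotype pair by prior × P(type-A child):
  I^B i × I^A I^A: posterior weight 2/3; P(next child type AB) = 1/2.
  I^B i × I^A i: posterior weight 1/3; P(next child type AB) = 1/4.
Weighted sum = 5/12.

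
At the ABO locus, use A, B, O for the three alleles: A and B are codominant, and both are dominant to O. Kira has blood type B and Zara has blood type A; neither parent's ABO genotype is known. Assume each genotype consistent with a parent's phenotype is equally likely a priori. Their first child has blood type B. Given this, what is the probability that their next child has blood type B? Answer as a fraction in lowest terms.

5/12

Possible genotypes: Kira ∈ {BB, BO}; Zara ∈ {AA, AO}.
Weight each parental genotype pair by prior × P(type-B child):
  BB × AO: posterior weight 2/3; P(next child type B) = 1/2.
  BO × AO: posterior weight 1/3; P(next child type B) = 1/4.
Weighted sum = 5/12.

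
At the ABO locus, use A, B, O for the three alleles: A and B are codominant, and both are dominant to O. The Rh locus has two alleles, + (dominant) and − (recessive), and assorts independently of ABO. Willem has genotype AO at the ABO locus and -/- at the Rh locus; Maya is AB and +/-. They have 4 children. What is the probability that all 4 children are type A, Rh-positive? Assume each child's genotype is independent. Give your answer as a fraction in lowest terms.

1/256

ABO cross AO × AB → 1/2 A, 1/4 B, 1/4 AB.
Rh cross -/- × +/- → 1/2 Rh+, 1/2 Rh-; so P(type A, Rh-positive) = 1/2 × 1/2 = 1/4 per child.
All 4 independent: (1/4)^4 = 1/256.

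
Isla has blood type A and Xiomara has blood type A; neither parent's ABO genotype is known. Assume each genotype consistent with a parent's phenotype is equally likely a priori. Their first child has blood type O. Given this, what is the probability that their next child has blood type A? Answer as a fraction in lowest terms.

Possible genotypes: Isla ∈ {I^A I^A, I^A i}; Xiomara ∈ {I^A I^A, I^A i}.
Weight each parental genotype pair by prior × P(type-O child):
  I^A i × I^A i: posterior weight 1; P(next child type A) = 3/4.
Weighted sum = 3/4.

3/4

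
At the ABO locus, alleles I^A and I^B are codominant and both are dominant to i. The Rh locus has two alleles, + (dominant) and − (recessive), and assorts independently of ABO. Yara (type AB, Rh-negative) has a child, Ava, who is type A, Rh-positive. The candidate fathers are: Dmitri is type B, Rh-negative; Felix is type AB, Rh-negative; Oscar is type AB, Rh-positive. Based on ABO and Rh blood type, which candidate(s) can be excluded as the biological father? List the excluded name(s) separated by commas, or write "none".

Dmitri, Felix

A candidate is excluded only if no genotype consistent with his phenotype could produce a type A, Rh-positive child with a type AB, Rh-negative mother.
Dmitri (type B, Rh-): no genotype consistent with that phenotype can produce a type-A Rh+ child with a type-AB mother.
Felix (type AB, Rh-): no genotype consistent with that phenotype can produce a type-A Rh+ child with a type-AB mother.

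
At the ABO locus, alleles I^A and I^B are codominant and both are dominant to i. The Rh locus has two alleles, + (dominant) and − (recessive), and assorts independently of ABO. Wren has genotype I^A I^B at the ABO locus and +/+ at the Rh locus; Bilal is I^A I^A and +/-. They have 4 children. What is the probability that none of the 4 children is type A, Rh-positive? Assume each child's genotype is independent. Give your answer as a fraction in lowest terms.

1/16

ABO cross I^A I^B × I^A I^A → 1/2 A, 1/2 AB.
Rh cross +/+ × +/- → 1 Rh+; so P(type A, Rh-positive) = 1/2 × 1 = 1/2 per child.
P(not type A, Rh-positive) = 1/2 for one child; (1/2)^4 = 1/16.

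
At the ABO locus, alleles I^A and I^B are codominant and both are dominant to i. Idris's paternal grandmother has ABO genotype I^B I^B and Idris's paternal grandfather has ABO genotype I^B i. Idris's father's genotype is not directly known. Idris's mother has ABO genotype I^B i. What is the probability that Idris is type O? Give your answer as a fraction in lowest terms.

1/8

Idris's father's ABO genotype from I^B I^B × I^B i: 1/2 I^B I^B, 1/2 I^B i.
Crossing each possibility with the mother I^B i and summing P(type O): 1/2·0 + 1/2·1/4 = 1/8.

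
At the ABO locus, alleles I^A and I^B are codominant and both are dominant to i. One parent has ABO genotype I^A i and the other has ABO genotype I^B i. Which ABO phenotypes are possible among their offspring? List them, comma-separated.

O, A, B, AB

Gametes from I^A i × I^B i give offspring ABO genotypes I^A I^B, I^A i, I^B i, i i, i.e. phenotypes O, A, B, AB.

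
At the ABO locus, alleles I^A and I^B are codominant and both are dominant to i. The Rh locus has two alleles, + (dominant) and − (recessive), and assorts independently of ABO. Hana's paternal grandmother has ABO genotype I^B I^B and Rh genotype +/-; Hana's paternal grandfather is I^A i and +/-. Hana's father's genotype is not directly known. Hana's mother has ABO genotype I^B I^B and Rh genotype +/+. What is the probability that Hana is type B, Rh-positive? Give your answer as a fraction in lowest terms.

3/4

Hana's father's ABO genotype from I^B I^B × I^A i: 1/2 I^A I^B, 1/2 I^B i.
Crossing each possibility with the mother I^B I^B and summing P(type B): 1/2·1/2 + 1/2·1 = 3/4.
Similarly for Rh via the father's Rh distribution: P(Rh+) = 1.
Independent loci: 3/4 × 1 = 3/4.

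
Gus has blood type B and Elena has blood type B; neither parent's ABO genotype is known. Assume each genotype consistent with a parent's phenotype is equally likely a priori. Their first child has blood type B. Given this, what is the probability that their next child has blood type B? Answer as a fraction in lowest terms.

19/20

Possible genotypes: Gus ∈ {BB, BO}; Elena ∈ {BB, BO}.
Weight each parental genotype pair by prior × P(type-B child):
  BB × BB: posterior weight 4/15; P(next child type B) = 1.
  BB × BO: posterior weight 4/15; P(next child type B) = 1.
  BO × BB: posterior weight 4/15; P(next child type B) = 1.
  BO × BO: posterior weight 1/5; P(next child type B) = 3/4.
Weighted sum = 19/20.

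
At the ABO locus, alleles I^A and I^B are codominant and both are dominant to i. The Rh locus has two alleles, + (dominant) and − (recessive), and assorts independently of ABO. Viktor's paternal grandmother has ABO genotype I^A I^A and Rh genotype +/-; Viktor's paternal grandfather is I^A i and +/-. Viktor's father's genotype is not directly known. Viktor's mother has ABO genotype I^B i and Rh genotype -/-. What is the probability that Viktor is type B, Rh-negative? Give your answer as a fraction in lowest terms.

1/16

Viktor's father's ABO genotype from I^A I^A × I^A i: 1/2 I^A I^A, 1/2 I^A i.
Crossing each possibility with the mother I^B i and summing P(type B): 1/2·0 + 1/2·1/4 = 1/8.
Similarly for Rh via the father's Rh distribution: P(Rh-) = 1/2.
Independent loci: 1/8 × 1/2 = 1/16.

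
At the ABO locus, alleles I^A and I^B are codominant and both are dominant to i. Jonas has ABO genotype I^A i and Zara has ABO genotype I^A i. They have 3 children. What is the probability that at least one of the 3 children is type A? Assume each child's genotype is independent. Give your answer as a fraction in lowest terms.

ABO cross I^A i × I^A i → 1/4 O, 3/4 A.
So P(type A) = 3/4 per child.
P(none) = (1/4)^3 = 1/64; P(at least one) = 1 − 1/64 = 63/64.

63/64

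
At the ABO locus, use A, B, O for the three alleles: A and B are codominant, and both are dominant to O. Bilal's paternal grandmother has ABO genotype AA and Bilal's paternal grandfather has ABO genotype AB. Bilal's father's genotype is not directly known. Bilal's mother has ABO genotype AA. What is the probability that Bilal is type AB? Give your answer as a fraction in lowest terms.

Bilal's father's ABO genotype from AA × AB: 1/2 AA, 1/2 AB.
Crossing each possibility with the mother AA and summing P(type AB): 1/2·0 + 1/2·1/2 = 1/4.

1/4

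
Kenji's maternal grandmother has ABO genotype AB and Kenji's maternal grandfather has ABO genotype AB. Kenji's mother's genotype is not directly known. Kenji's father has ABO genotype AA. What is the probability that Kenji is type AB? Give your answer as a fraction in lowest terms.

1/2

Kenji's mother's ABO genotype from AB × AB: 1/4 AA, 1/2 AB, 1/4 BB.
Crossing each possibility with the father AA and summing P(type AB): 1/4·0 + 1/2·1/2 + 1/4·1 = 1/2.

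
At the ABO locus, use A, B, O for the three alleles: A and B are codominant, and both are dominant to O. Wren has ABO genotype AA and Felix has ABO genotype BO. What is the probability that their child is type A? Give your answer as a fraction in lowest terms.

1/2

ABO cross AA × BO → offspring phenotypes: 1/2 A, 1/2 AB.
So P(type A) = 1/2.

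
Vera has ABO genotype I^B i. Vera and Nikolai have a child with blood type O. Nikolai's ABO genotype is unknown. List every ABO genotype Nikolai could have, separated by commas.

For each candidate genotype of Nikolai, check whether crossing it with I^B i can produce every observed child phenotype.
  I^A I^A → possible child types {A, AB} ✗
  I^A I^B → possible child types {A, B, AB} ✗
  I^A i → possible child types {O, A, B, AB} ✓
  I^B I^B → possible child types {B} ✗
  I^B i → possible child types {O, B} ✓
  i i → possible child types {O, B} ✓

I^A i, I^B i, i i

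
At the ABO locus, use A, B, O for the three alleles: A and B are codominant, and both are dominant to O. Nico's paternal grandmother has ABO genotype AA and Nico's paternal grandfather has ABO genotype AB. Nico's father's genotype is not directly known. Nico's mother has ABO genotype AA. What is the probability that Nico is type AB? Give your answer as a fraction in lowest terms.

1/4

Nico's father's ABO genotype from AA × AB: 1/2 AA, 1/2 AB.
Crossing each possibility with the mother AA and summing P(type AB): 1/2·0 + 1/2·1/2 = 1/4.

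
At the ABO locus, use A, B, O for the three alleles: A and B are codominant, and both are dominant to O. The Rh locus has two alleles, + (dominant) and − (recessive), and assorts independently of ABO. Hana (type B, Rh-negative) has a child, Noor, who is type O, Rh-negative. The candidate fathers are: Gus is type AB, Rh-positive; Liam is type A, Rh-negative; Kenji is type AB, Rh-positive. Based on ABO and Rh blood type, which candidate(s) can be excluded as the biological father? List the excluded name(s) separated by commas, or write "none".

Gus, Kenji

A candidate is excluded only if no genotype consistent with his phenotype could produce a type O, Rh-negative child with a type B, Rh-negative mother.
Gus (type AB, Rh+): no genotype consistent with that phenotype can produce a type-O Rh- child with a type-B mother.
Kenji (type AB, Rh+): no genotype consistent with that phenotype can produce a type-O Rh- child with a type-B mother.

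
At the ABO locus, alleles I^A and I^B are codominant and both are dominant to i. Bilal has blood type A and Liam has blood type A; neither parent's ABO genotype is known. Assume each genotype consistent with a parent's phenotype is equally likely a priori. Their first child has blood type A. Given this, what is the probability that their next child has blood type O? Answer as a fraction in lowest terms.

Possible genotypes: Bilal ∈ {I^A I^A, I^A i}; Liam ∈ {I^A I^A, I^A i}.
Weight each parental genotype pair by prior × P(type-A child):
  I^A I^A × I^A I^A: posterior weight 4/15; P(next child type O) = 0.
  I^A I^A × I^A i: posterior weight 4/15; P(next child type O) = 0.
  I^A i × I^A I^A: posterior weight 4/15; P(next child type O) = 0.
  I^A i × I^A i: posterior weight 1/5; P(next child type O) = 1/4.
Weighted sum = 1/20.

1/20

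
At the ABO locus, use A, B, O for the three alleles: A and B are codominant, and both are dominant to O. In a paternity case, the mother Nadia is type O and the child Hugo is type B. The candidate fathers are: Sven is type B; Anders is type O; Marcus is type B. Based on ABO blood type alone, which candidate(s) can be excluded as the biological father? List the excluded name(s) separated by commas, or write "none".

A candidate is excluded only if no genotype consistent with his phenotype could produce a type B child with a type O mother.
Anders (type O): no genotype consistent with that phenotype can produce a type-B child with a type-O mother.

Anders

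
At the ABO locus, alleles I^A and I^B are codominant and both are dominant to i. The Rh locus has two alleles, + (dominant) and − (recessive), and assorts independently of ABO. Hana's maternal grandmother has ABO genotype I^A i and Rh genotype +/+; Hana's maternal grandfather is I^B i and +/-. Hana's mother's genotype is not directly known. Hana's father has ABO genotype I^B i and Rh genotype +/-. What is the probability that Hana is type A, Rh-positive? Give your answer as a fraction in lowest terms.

7/64

Hana's mother's ABO genotype from I^A i × I^B i: 1/4 I^A I^B, 1/4 I^A i, 1/4 I^B i, 1/4 i i.
Crossing each possibility with the father I^B i and summing P(type A): 1/4·1/4 + 1/4·1/4 + 1/4·0 + 1/4·0 = 1/8.
Similarly for Rh via the mother's Rh distribution: P(Rh+) = 7/8.
Independent loci: 1/8 × 7/8 = 7/64.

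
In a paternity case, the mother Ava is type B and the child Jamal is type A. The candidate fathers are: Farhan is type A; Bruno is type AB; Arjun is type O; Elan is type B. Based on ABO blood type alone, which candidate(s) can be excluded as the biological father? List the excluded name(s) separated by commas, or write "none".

Arjun, Elan

A candidate is excluded only if no genotype consistent with his phenotype could produce a type A child with a type B mother.
Arjun (type O): no genotype consistent with that phenotype can produce a type-A child with a type-B mother.
Elan (type B): no genotype consistent with that phenotype can produce a type-A child with a type-B mother.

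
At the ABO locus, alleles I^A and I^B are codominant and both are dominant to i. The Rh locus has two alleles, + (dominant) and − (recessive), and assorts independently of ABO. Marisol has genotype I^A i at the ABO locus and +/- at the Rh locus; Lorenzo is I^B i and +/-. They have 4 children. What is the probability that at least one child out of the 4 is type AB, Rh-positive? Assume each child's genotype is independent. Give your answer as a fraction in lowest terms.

ABO cross I^A i × I^B i → 1/4 O, 1/4 A, 1/4 B, 1/4 AB.
Rh cross +/- × +/- → 3/4 Rh+, 1/4 Rh-; so P(type AB, Rh-positive) = 1/4 × 3/4 = 3/16 per child.
P(none) = (13/16)^4 = 28561/65536; P(at least one) = 1 − 28561/65536 = 36975/65536.

36975/65536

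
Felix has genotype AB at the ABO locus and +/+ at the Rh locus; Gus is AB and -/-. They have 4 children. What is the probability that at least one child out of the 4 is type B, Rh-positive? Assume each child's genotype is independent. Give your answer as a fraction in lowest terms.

175/256

ABO cross AB × AB → 1/4 A, 1/4 B, 1/2 AB.
Rh cross +/+ × -/- → 1 Rh+; so P(type B, Rh-positive) = 1/4 × 1 = 1/4 per child.
P(none) = (3/4)^4 = 81/256; P(at least one) = 1 − 81/256 = 175/256.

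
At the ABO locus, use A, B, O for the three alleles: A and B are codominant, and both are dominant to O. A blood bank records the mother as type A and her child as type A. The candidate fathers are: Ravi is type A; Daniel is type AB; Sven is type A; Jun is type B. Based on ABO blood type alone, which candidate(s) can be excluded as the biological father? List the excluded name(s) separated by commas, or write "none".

A candidate is excluded only if no genotype consistent with his phenotype could produce a type A child with a type A mother.
Every candidate has at least one consistent genotype combination, so none can be excluded.

none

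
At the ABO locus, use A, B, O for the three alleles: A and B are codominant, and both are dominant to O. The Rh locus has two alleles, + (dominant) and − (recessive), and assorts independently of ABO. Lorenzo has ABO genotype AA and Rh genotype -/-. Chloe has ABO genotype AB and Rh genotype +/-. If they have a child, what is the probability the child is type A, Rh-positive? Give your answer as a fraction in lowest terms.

1/4

ABO cross AA × AB → offspring phenotypes: 1/2 A, 1/2 AB.
Rh cross -/- × +/- → 1/2 Rh+, 1/2 Rh-.
Independent loci: P(type A, Rh-positive) = 1/2 × 1/2 = 1/4.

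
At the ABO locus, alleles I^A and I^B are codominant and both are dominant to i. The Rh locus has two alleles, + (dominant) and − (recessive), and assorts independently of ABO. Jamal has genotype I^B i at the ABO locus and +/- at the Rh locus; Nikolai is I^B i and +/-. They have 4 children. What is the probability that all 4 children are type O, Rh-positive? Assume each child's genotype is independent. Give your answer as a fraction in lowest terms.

81/65536

ABO cross I^B i × I^B i → 1/4 O, 3/4 B.
Rh cross +/- × +/- → 3/4 Rh+, 1/4 Rh-; so P(type O, Rh-positive) = 1/4 × 3/4 = 3/16 per child.
All 4 independent: (3/16)^4 = 81/65536.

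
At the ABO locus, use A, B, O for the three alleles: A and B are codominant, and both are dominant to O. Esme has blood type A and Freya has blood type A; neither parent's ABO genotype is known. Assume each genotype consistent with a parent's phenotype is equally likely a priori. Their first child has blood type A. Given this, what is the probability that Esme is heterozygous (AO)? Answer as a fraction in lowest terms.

7/15

Possible genotypes: Esme ∈ {AA, AO}; Freya ∈ {AA, AO}.
Weight each parental genotype pair by prior × P(type-A child):
  AA × AA: posterior weight 4/15.
  AA × AO: posterior weight 4/15.
  AO × AA: posterior weight 4/15.
  AO × AO: posterior weight 1/5.
Sum the posterior weight over pairs where Esme is AO: 7/15.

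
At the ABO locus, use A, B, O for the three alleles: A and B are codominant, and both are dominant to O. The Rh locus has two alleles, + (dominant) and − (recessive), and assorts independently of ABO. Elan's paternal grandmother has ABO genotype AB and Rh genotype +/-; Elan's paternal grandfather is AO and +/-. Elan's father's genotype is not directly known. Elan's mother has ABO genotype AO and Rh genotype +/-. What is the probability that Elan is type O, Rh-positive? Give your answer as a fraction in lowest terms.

Elan's father's ABO genotype from AB × AO: 1/4 AA, 1/4 AB, 1/4 AO, 1/4 BO.
Crossing each possibility with the mother AO and summing P(type O): 1/4·0 + 1/4·0 + 1/4·1/4 + 1/4·1/4 = 1/8.
Similarly for Rh via the father's Rh distribution: P(Rh+) = 3/4.
Independent loci: 1/8 × 3/4 = 3/32.

3/32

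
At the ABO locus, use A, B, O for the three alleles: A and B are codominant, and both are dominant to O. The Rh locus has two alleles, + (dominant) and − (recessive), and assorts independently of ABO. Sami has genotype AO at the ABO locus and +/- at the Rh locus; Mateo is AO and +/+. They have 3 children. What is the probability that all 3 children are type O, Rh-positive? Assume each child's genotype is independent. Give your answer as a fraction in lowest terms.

1/64

ABO cross AO × AO → 1/4 O, 3/4 A.
Rh cross +/- × +/+ → 1 Rh+; so P(type O, Rh-positive) = 1/4 × 1 = 1/4 per child.
All 3 independent: (1/4)^3 = 1/64.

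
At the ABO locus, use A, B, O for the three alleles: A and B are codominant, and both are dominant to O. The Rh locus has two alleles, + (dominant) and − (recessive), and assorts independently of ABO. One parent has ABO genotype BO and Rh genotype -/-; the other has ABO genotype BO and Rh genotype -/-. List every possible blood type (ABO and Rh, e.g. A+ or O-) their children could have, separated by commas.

Gametes from BO × BO give offspring ABO genotypes BB, BO, OO, i.e. phenotypes O, B.
Rh cross -/- × -/- → phenotypes Rh-.
Combining independently: O-, B-.

O-, B-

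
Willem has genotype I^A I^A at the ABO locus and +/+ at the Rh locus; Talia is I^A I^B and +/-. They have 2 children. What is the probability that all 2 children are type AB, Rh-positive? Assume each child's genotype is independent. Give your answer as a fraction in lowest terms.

1/4

ABO cross I^A I^A × I^A I^B → 1/2 A, 1/2 AB.
Rh cross +/+ × +/- → 1 Rh+; so P(type AB, Rh-positive) = 1/2 × 1 = 1/2 per child.
All 2 independent: (1/2)^2 = 1/4.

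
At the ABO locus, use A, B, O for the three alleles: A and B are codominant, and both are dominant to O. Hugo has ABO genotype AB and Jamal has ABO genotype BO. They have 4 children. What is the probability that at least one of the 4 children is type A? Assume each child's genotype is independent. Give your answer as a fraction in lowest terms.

175/256

ABO cross AB × BO → 1/4 A, 1/2 B, 1/4 AB.
So P(type A) = 1/4 per child.
P(none) = (3/4)^4 = 81/256; P(at least one) = 1 − 81/256 = 175/256.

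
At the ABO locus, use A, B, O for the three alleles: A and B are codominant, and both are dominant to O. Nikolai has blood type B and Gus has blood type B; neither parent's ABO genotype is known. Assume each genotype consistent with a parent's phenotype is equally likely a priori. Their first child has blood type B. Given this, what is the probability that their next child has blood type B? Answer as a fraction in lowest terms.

Possible genotypes: Nikolai ∈ {BB, BO}; Gus ∈ {BB, BO}.
Weight each parental genotype pair by prior × P(type-B child):
  BB × BB: posterior weight 4/15; P(next child type B) = 1.
  BB × BO: posterior weight 4/15; P(next child type B) = 1.
  BO × BB: posterior weight 4/15; P(next child type B) = 1.
  BO × BO: posterior weight 1/5; P(next child type B) = 3/4.
Weighted sum = 19/20.

19/20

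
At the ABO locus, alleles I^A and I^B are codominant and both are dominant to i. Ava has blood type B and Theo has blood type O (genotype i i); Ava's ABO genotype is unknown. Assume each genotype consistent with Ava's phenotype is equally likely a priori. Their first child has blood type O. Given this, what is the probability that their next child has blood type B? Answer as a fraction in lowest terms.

1/2

Possible genotypes: Ava ∈ {I^B I^B, I^B i}; Theo ∈ {i i}.
Weight each parental genotype pair by prior × P(type-O child):
  I^B i × i i: posterior weight 1; P(next child type B) = 1/2.
Weighted sum = 1/2.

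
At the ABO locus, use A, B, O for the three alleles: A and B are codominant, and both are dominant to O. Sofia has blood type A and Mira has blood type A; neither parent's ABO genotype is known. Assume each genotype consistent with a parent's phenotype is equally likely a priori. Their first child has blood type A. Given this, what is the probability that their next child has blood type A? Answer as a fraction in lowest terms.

19/20

Possible genotypes: Sofia ∈ {AA, AO}; Mira ∈ {AA, AO}.
Weight each parental genotype pair by prior × P(type-A child):
  AA × AA: posterior weight 4/15; P(next child type A) = 1.
  AA × AO: posterior weight 4/15; P(next child type A) = 1.
  AO × AA: posterior weight 4/15; P(next child type A) = 1.
  AO × AO: posterior weight 1/5; P(next child type A) = 3/4.
Weighted sum = 19/20.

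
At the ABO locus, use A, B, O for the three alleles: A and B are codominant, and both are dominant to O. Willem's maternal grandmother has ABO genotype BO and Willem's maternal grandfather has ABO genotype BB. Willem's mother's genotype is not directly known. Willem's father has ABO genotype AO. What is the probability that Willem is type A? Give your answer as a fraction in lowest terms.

1/8

Willem's mother's ABO genotype from BO × BB: 1/2 BB, 1/2 BO.
Crossing each possibility with the father AO and summing P(type A): 1/2·0 + 1/2·1/4 = 1/8.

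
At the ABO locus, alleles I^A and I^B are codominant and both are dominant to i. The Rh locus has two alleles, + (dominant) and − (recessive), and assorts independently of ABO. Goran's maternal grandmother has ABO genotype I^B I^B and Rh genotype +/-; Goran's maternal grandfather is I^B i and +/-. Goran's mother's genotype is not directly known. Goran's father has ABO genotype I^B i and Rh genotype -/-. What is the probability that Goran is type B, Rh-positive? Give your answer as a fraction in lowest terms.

7/16

Goran's mother's ABO genotype from I^B I^B × I^B i: 1/2 I^B I^B, 1/2 I^B i.
Crossing each possibility with the father I^B i and summing P(type B): 1/2·1 + 1/2·3/4 = 7/8.
Similarly for Rh via the mother's Rh distribution: P(Rh+) = 1/2.
Independent loci: 7/8 × 1/2 = 7/16.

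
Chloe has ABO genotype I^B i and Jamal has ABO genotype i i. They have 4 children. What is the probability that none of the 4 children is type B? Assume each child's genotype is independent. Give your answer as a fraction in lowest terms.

1/16

ABO cross I^B i × i i → 1/2 O, 1/2 B.
So P(type B) = 1/2 per child.
P(not type B) = 1/2 for one child; (1/2)^4 = 1/16.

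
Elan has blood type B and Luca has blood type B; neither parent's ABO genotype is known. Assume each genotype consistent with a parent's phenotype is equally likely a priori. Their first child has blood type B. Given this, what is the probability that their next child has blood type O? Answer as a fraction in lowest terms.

1/20

Possible genotypes: Elan ∈ {BB, BO}; Luca ∈ {BB, BO}.
Weight each parental genotype pair by prior × P(type-B child):
  BB × BB: posterior weight 4/15; P(next child type O) = 0.
  BB × BO: posterior weight 4/15; P(next child type O) = 0.
  BO × BB: posterior weight 4/15; P(next child type O) = 0.
  BO × BO: posterior weight 1/5; P(next child type O) = 1/4.
Weighted sum = 1/20.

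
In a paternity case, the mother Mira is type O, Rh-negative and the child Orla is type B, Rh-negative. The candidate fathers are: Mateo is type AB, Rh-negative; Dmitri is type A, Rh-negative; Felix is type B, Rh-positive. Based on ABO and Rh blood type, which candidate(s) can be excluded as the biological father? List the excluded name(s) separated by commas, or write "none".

A candidate is excluded only if no genotype consistent with his phenotype could produce a type B, Rh-negative child with a type O, Rh-negative mother.
Dmitri (type A, Rh-): no genotype consistent with that phenotype can produce a type-B Rh- child with a type-O mother.

Dmitri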